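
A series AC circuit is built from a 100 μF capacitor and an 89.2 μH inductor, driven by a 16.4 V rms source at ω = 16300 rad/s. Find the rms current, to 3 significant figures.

19.5 A

X_L = ωL = 1.45 Ω
X_C = 1/(ωC) = 0.613 Ω
Net reactance X = X_L − X_C = 0.840 Ω
Z = j0.840 Ω
|Z| = √(0² + 0.840²) = 0.840 Ω
I = V/|Z| = 16.4/0.840 = 19.5 A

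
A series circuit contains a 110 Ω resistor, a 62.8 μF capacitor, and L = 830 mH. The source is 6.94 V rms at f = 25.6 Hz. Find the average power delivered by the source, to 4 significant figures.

398.6 mW

ω = 2πf = 160.8 rad/s
X_L = ωL = 133.5 Ω
X_C = 1/(ωC) = 99.00 Ω
Net reactance X = X_L − X_C = 34.51 Ω
Z = 110.0 + j34.51 Ω
|Z| = √(110.0² + 34.51²) = 115.3 Ω
∠Z = arctan(34.51/110.0) = 17.42°
I = V/|Z| = 60.20 mA
P = VI cos φ = 6.94 × 0.06020 × cos(17.42°) = 398.6 mW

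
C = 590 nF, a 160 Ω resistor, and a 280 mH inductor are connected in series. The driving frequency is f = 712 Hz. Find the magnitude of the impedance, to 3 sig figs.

ω = 2πf = 4474 rad/s
X_L = ωL = 1250 Ω
X_C = 1/(ωC) = 379 Ω
Net reactance X = X_L − X_C = 874 Ω
Z = 160 + j874 Ω
|Z| = √(160² + 874²) = 888 Ω

888 Ω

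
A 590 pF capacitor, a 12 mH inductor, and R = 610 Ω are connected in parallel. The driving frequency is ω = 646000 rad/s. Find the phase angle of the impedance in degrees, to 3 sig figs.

X_L = ωL = 7750 Ω
X_C = 1/(ωC) = 2620 Ω
Parallel: admittances add. Y = 1/R + 1/(jωL) + jωC
Y = (0.00164 + j0.000252) S
|Y| = 0.00166 S → |Z| = 1/|Y| = 603 Ω, ∠Z = −∠Y = -8.74°

-8.74°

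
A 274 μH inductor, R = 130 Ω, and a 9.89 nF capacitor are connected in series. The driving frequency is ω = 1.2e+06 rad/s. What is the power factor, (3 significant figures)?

X_L = ωL = 329 Ω
X_C = 1/(ωC) = 84.3 Ω
Net reactance X = X_L − X_C = 245 Ω
Z = 130 + j245 Ω
|Z| = √(130² + 245²) = 277 Ω
∠Z = arctan(245/130) = 62.0°
cos φ = cos(62.0°) = 0.469

0.469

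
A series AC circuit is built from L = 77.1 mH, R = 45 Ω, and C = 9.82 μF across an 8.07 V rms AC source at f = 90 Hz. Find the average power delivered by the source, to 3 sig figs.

ω = 2πf = 565.5 rad/s
X_L = ωL = 43.6 Ω
X_C = 1/(ωC) = 180 Ω
Net reactance X = X_L − X_C = -136 Ω
Z = 45.0 − j136 Ω
|Z| = √(45.0² + 136²) = 144 Ω
∠Z = arctan(-136/45.0) = -71.8°
I = V/|Z| = 56.2 mA
P = VI cos φ = 8.07 × 0.0562 × cos(-71.8°) = 142 mW

142 mW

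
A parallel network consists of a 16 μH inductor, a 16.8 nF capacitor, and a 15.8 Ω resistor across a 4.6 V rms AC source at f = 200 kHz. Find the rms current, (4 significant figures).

319.5 mA

ω = 2πf = 1.257e+06 rad/s
X_L = ωL = 20.11 Ω
X_C = 1/(ωC) = 47.37 Ω
Parallel: admittances add. Y = 1/R + 1/(jωL) + jωC
Y = (0.06329 − j0.02862) S
|Y| = 0.06946 S → |Z| = 1/|Y| = 14.40 Ω, ∠Z = −∠Y = 24.34°
I = V/|Z| = 4.6/14.40 = 319.5 mA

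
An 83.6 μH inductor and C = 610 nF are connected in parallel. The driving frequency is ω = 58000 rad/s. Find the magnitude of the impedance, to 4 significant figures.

X_L = ωL = 4.849 Ω
X_C = 1/(ωC) = 28.26 Ω
Parallel: admittances add. Y = 1/(jωL) + jωC
Y = (0 − j0.1709) S
|Y| = 0.1709 S → |Z| = 1/|Y| = 5.853 Ω, ∠Z = −∠Y = 90.00°

5.853 Ω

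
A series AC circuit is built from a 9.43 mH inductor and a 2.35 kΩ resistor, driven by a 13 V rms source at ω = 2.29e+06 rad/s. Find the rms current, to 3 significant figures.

X_L = ωL = 21600 Ω
Z = 2350 + j21600 Ω
|Z| = √(2350² + 21600²) = 21700 Ω
I = V/|Z| = 13/21700 = 598 μA

598 μA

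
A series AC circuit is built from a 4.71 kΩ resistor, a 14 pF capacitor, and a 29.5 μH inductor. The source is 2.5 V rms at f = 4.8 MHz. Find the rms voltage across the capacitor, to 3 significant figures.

1.20 V

ω = 2πf = 3.016e+07 rad/s
X_L = ωL = 890 Ω
X_C = 1/(ωC) = 2370 Ω
Net reactance X = X_L − X_C = -1480 Ω
Z = 4710 − j1480 Ω
|Z| = √(4710² + 1480²) = 4940 Ω
I = V/|Z| = 506 μA
V_C = I·|Z_C| = 0.000506 × 2370 = 1.20 V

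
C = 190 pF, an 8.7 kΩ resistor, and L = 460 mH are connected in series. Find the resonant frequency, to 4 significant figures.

17.02 kHz

ω₀ = 1/√(LC) = 1/√(0.46 × 1.9e-10) = 107000 rad/s
f₀ = ω₀/(2π) = 17.02 kHz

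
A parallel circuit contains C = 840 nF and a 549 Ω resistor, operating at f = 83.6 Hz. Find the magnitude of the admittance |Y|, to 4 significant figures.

1.874 mS

ω = 2πf = 525.3 rad/s
X_C = 1/(ωC) = 2266 Ω
Parallel: admittances add. Y = 1/R + jωC
Y = (0.001821 + j0.0004412) S
|Y| = 0.001874 S → |Z| = 1/|Y| = 533.6 Ω, ∠Z = −∠Y = -13.62°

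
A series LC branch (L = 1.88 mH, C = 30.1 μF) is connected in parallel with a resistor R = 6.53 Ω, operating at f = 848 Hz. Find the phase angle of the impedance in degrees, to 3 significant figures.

ω = 2πf = 5328 rad/s
X_L = ωL = 10.0 Ω
X_C = 1/(ωC) = 6.24 Ω
Branch 1: Z₁ = R = 6.53 Ω
Branch 2 (series LC): Z₂ = j(X_L − X_C) = j3.78 Ω
Parallel: Z = Z₁Z₂/(Z₁+Z₂), |Z| = 3.27 Ω, ∠Z = 59.9°

59.9°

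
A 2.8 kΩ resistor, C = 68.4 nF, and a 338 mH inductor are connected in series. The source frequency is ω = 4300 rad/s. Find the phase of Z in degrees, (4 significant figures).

X_L = ωL = 1453 Ω
X_C = 1/(ωC) = 3400 Ω
Net reactance X = X_L − X_C = -1947 Ω
Z = 2800 − j1947 Ω
|Z| = √(2800² + 1947²) = 3410 Ω
∠Z = arctan(-1947/2800) = -34.81°

-34.81°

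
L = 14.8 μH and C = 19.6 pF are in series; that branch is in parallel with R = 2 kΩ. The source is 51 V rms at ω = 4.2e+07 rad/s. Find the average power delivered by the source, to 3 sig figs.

1.30 W

X_L = ωL = 622 Ω
X_C = 1/(ωC) = 1210 Ω
Branch 1: Z₁ = R = 2000 Ω
Branch 2 (series LC): Z₂ = j(X_L − X_C) = −j593 Ω
Parallel: Z = Z₁Z₂/(Z₁+Z₂), |Z| = 569 Ω, ∠Z = -73.5°
I = V/|Z| = 89.7 mA
P = VI cos φ = 51 × 0.0897 × cos(-73.5°) = 1.30 W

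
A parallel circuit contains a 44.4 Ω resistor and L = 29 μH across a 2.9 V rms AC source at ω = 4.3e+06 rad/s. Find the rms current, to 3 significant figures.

X_L = ωL = 125 Ω
Parallel: admittances add. Y = 1/R + 1/(jωL)
Y = (0.0225 − j0.00802) S
|Y| = 0.0239 S → |Z| = 1/|Y| = 41.8 Ω, ∠Z = −∠Y = 19.6°
I = V/|Z| = 2.9/41.8 = 69.3 mA

69.3 mA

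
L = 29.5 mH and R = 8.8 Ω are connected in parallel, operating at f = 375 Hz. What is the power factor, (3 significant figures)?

ω = 2πf = 2356 rad/s
X_L = ωL = 69.5 Ω
Parallel: admittances add. Y = 1/R + 1/(jωL)
Y = (0.114 − j0.0144) S
|Y| = 0.115 S → |Z| = 1/|Y| = 8.73 Ω, ∠Z = −∠Y = 7.22°
cos φ = cos(7.22°) = 0.992

0.992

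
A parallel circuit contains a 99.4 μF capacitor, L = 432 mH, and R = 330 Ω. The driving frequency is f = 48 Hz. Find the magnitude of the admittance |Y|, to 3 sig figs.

22.5 mS

ω = 2πf = 301.6 rad/s
X_L = ωL = 130 Ω
X_C = 1/(ωC) = 33.4 Ω
Parallel: admittances add. Y = 1/R + 1/(jωL) + jωC
Y = (0.00303 + j0.0223) S
|Y| = 0.0225 S → |Z| = 1/|Y| = 44.4 Ω, ∠Z = −∠Y = -82.3°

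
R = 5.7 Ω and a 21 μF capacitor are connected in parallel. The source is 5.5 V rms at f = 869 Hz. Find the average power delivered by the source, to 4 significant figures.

ω = 2πf = 5460 rad/s
X_C = 1/(ωC) = 8.721 Ω
Parallel: admittances add. Y = 1/R + jωC
Y = (0.1754 + j0.1147) S
|Y| = 0.2096 S → |Z| = 1/|Y| = 4.771 Ω, ∠Z = −∠Y = -33.17°
I = V/|Z| = 1.153 A
P = VI cos φ = 5.5 × 1.153 × cos(-33.17°) = 5.307 W

5.307 W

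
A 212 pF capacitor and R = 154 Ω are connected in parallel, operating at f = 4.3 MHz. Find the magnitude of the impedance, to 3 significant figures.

ω = 2πf = 2.702e+07 rad/s
X_C = 1/(ωC) = 175 Ω
Parallel: admittances add. Y = 1/R + jωC
Y = (0.00649 + j0.00573) S
|Y| = 0.00866 S → |Z| = 1/|Y| = 115 Ω, ∠Z = −∠Y = -41.4°

115 Ω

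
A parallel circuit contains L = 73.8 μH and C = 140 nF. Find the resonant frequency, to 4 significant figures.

49.51 kHz

ω₀ = 1/√(LC) = 1/√(7.38e-05 × 1.4e-07) = 311100 rad/s
f₀ = ω₀/(2π) = 49.51 kHz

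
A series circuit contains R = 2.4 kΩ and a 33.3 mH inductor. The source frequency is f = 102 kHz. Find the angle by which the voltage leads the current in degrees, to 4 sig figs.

ω = 2πf = 640900 rad/s
X_L = ωL = 21340 Ω
Z = 2400 + j21340 Ω
|Z| = √(2400² + 21340²) = 21480 Ω
∠Z = arctan(21340/2400) = 83.58°

83.58°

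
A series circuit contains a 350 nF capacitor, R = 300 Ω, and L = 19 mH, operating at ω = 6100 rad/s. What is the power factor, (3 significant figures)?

0.648

X_L = ωL = 116 Ω
X_C = 1/(ωC) = 468 Ω
Net reactance X = X_L − X_C = -352 Ω
Z = 300 − j352 Ω
|Z| = √(300² + 352²) = 463 Ω
∠Z = arctan(-352/300) = -49.6°
cos φ = cos(-49.6°) = 0.648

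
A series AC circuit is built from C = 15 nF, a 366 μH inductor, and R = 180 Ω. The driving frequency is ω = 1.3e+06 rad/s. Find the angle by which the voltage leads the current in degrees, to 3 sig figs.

X_L = ωL = 476 Ω
X_C = 1/(ωC) = 51.3 Ω
Net reactance X = X_L − X_C = 425 Ω
Z = 180 + j425 Ω
|Z| = √(180² + 425²) = 461 Ω
∠Z = arctan(425/180) = 67.0°

67.0°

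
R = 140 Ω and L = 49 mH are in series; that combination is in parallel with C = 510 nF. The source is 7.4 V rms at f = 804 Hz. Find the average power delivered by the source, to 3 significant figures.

ω = 2πf = 5052 rad/s
X_L = ωL = 248 Ω
X_C = 1/(ωC) = 388 Ω
Branch 1 (R+jX_L): Z₁ = 140 + j248 Ω, |Z₁| = 284 Ω
Branch 2 (−jX_C): Z₂ = −j388 Ω
Parallel: Z = Z₁Z₂/(Z₁+Z₂), |Z| = 556 Ω, ∠Z = 15.6°
I = V/|Z| = 13.3 mA
P = VI cos φ = 7.4 × 0.0133 × cos(15.6°) = 94.8 mW

94.8 mW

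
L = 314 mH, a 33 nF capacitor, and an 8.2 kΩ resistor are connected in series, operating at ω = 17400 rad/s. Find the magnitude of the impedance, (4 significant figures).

X_L = ωL = 5464 Ω
X_C = 1/(ωC) = 1742 Ω
Net reactance X = X_L − X_C = 3722 Ω
Z = 8200 + j3722 Ω
|Z| = √(8200² + 3722²) = 9005 Ω

9005 Ω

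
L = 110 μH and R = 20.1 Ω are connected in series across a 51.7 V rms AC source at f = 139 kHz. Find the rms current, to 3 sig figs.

ω = 2πf = 873400 rad/s
X_L = ωL = 96.1 Ω
Z = 20.1 + j96.1 Ω
|Z| = √(20.1² + 96.1²) = 98.2 Ω
I = V/|Z| = 51.7/98.2 = 527 mA

527 mA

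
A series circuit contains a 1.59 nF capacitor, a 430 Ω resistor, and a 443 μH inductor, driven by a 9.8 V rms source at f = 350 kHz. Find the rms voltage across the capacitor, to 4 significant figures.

ω = 2πf = 2.199e+06 rad/s
X_L = ωL = 974.2 Ω
X_C = 1/(ωC) = 286.0 Ω
Net reactance X = X_L − X_C = 688.2 Ω
Z = 430.0 + j688.2 Ω
|Z| = √(430.0² + 688.2²) = 811.5 Ω
I = V/|Z| = 12.08 mA
V_C = I·|Z_C| = 0.01208 × 286.0 = 3.454 V

3.454 V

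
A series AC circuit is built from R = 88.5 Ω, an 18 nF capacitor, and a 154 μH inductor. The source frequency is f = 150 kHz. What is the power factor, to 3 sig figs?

ω = 2πf = 942500 rad/s
X_L = ωL = 145 Ω
X_C = 1/(ωC) = 58.9 Ω
Net reactance X = X_L − X_C = 86.2 Ω
Z = 88.5 + j86.2 Ω
|Z| = √(88.5² + 86.2²) = 124 Ω
∠Z = arctan(86.2/88.5) = 44.2°
cos φ = cos(44.2°) = 0.716

0.716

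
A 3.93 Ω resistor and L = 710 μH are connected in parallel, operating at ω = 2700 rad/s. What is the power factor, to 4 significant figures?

X_L = ωL = 1.917 Ω
Parallel: admittances add. Y = 1/R + 1/(jωL)
Y = (0.2545 − j0.5216) S
|Y| = 0.5804 S → |Z| = 1/|Y| = 1.723 Ω, ∠Z = −∠Y = 64.00°
cos φ = cos(64.00°) = 0.4384

0.4384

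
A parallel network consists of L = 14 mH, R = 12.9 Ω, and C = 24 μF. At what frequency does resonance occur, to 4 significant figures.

274.6 Hz

ω₀ = 1/√(LC) = 1/√(0.014 × 2.4e-05) = 1725 rad/s
f₀ = ω₀/(2π) = 274.6 Hz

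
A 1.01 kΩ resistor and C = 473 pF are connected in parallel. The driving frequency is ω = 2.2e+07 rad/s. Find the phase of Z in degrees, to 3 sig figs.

X_C = 1/(ωC) = 96.1 Ω
Parallel: admittances add. Y = 1/R + jωC
Y = (0.000990 + j0.0104) S
|Y| = 0.0105 S → |Z| = 1/|Y| = 95.7 Ω, ∠Z = −∠Y = -84.6°

-84.6°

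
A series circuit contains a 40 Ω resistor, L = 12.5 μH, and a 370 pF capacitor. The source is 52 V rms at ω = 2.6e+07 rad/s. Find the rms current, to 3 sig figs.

231 mA

X_L = ωL = 325 Ω
X_C = 1/(ωC) = 104 Ω
Net reactance X = X_L − X_C = 221 Ω
Z = 40.0 + j221 Ω
|Z| = √(40.0² + 221²) = 225 Ω
I = V/|Z| = 52/225 = 231 mA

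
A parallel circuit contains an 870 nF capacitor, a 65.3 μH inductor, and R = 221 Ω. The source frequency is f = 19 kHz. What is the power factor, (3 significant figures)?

ω = 2πf = 119400 rad/s
X_L = ωL = 7.80 Ω
X_C = 1/(ωC) = 9.63 Ω
Parallel: admittances add. Y = 1/R + 1/(jωL) + jωC
Y = (0.00452 − j0.0244) S
|Y| = 0.0248 S → |Z| = 1/|Y| = 40.3 Ω, ∠Z = −∠Y = 79.5°
cos φ = cos(79.5°) = 0.182

0.182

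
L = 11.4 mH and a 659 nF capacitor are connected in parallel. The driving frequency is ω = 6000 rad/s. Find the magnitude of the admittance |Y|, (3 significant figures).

X_L = ωL = 68.4 Ω
X_C = 1/(ωC) = 253 Ω
Parallel: admittances add. Y = 1/(jωL) + jωC
Y = (0 − j0.0107) S
|Y| = 0.0107 S → |Z| = 1/|Y| = 93.8 Ω, ∠Z = −∠Y = 90.0°

10.7 mS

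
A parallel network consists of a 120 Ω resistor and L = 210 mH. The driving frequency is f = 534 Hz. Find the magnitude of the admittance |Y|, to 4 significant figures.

8.453 mS

ω = 2πf = 3355 rad/s
X_L = ωL = 704.6 Ω
Parallel: admittances add. Y = 1/R + 1/(jωL)
Y = (0.008333 − j0.001419) S
|Y| = 0.008453 S → |Z| = 1/|Y| = 118.3 Ω, ∠Z = −∠Y = 9.665°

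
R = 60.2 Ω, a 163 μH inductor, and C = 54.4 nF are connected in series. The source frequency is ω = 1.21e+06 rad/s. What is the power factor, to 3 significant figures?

0.314

X_L = ωL = 197 Ω
X_C = 1/(ωC) = 15.2 Ω
Net reactance X = X_L − X_C = 182 Ω
Z = 60.2 + j182 Ω
|Z| = √(60.2² + 182²) = 192 Ω
∠Z = arctan(182/60.2) = 71.7°
cos φ = cos(71.7°) = 0.314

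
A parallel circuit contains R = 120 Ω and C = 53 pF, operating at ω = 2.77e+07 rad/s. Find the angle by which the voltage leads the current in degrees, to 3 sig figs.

X_C = 1/(ωC) = 681 Ω
Parallel: admittances add. Y = 1/R + jωC
Y = (0.00833 + j0.00147) S
|Y| = 0.00846 S → |Z| = 1/|Y| = 118 Ω, ∠Z = −∠Y = -9.99°

-9.99°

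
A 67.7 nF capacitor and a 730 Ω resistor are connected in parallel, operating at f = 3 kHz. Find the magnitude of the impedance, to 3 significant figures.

ω = 2πf = 18850 rad/s
X_C = 1/(ωC) = 784 Ω
Parallel: admittances add. Y = 1/R + jωC
Y = (0.00137 + j0.00128) S
|Y| = 0.00187 S → |Z| = 1/|Y| = 534 Ω, ∠Z = −∠Y = -43.0°

534 Ω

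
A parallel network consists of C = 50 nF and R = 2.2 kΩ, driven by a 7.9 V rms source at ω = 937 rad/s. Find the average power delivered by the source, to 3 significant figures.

28.4 mW

X_C = 1/(ωC) = 21300 Ω
Parallel: admittances add. Y = 1/R + jωC
Y = (0.000455 + j4.69e-05) S
|Y| = 0.000457 S → |Z| = 1/|Y| = 2190 Ω, ∠Z = −∠Y = -5.88°
I = V/|Z| = 3.61 mA
P = VI cos φ = 7.9 × 0.00361 × cos(-5.88°) = 28.4 mW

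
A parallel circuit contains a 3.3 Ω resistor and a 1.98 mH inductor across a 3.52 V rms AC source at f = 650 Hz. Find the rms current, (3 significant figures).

1.15 A

ω = 2πf = 4084 rad/s
X_L = ωL = 8.09 Ω
Parallel: admittances add. Y = 1/R + 1/(jωL)
Y = (0.303 − j0.124) S
|Y| = 0.327 S → |Z| = 1/|Y| = 3.06 Ω, ∠Z = −∠Y = 22.2°
I = V/|Z| = 3.52/3.06 = 1.15 A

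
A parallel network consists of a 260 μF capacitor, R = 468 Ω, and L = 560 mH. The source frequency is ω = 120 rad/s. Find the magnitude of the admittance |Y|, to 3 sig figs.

X_L = ωL = 67.2 Ω
X_C = 1/(ωC) = 32.1 Ω
Parallel: admittances add. Y = 1/R + 1/(jωL) + jωC
Y = (0.00214 + j0.0163) S
|Y| = 0.0165 S → |Z| = 1/|Y| = 60.8 Ω, ∠Z = −∠Y = -82.5°

16.5 mS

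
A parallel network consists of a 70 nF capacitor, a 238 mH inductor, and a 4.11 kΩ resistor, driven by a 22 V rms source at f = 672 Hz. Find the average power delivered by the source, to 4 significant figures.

117.8 mW

ω = 2πf = 4222 rad/s
X_L = ωL = 1005 Ω
X_C = 1/(ωC) = 3383 Ω
Parallel: admittances add. Y = 1/R + 1/(jωL) + jωC
Y = (0.0002433 − j0.0006996) S
|Y| = 0.0007407 S → |Z| = 1/|Y| = 1350 Ω, ∠Z = −∠Y = 70.82°
I = V/|Z| = 16.29 mA
P = VI cos φ = 22 × 0.01629 × cos(70.82°) = 117.8 mW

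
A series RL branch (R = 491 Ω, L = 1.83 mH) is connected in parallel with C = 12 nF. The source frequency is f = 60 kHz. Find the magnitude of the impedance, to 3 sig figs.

276 Ω

ω = 2πf = 377000 rad/s
X_L = ωL = 690 Ω
X_C = 1/(ωC) = 221 Ω
Branch 1 (R+jX_L): Z₁ = 491 + j690 Ω, |Z₁| = 847 Ω
Branch 2 (−jX_C): Z₂ = −j221 Ω
Parallel: Z = Z₁Z₂/(Z₁+Z₂), |Z| = 276 Ω, ∠Z = -79.1°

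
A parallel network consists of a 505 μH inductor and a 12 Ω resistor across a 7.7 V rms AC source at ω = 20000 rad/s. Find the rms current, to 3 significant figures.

X_L = ωL = 10.1 Ω
Parallel: admittances add. Y = 1/R + 1/(jωL)
Y = (0.0833 − j0.0990) S
|Y| = 0.129 S → |Z| = 1/|Y| = 7.73 Ω, ∠Z = −∠Y = 49.9°
I = V/|Z| = 7.7/7.73 = 996 mA

996 mA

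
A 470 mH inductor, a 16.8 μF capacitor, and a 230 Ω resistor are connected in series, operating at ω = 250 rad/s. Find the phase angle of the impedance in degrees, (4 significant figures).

X_L = ωL = 117.5 Ω
X_C = 1/(ωC) = 238.1 Ω
Net reactance X = X_L − X_C = -120.6 Ω
Z = 230.0 − j120.6 Ω
|Z| = √(230.0² + 120.6²) = 259.7 Ω
∠Z = arctan(-120.6/230.0) = -27.67°

-27.67°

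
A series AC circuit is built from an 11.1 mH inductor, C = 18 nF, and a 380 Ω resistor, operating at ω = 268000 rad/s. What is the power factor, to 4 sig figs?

0.1360

X_L = ωL = 2975 Ω
X_C = 1/(ωC) = 207.3 Ω
Net reactance X = X_L − X_C = 2768 Ω
Z = 380.0 + j2768 Ω
|Z| = √(380.0² + 2768²) = 2793 Ω
∠Z = arctan(2768/380.0) = 82.18°
cos φ = cos(82.18°) = 0.1360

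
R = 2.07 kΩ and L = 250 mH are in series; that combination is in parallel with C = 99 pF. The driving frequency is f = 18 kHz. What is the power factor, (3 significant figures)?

0.107

ω = 2πf = 113100 rad/s
X_L = ωL = 28300 Ω
X_C = 1/(ωC) = 89300 Ω
Branch 1 (R+jX_L): Z₁ = 2070 + j28300 Ω, |Z₁| = 28400 Ω
Branch 2 (−jX_C): Z₂ = −j89300 Ω
Parallel: Z = Z₁Z₂/(Z₁+Z₂), |Z| = 41500 Ω, ∠Z = 83.9°
cos φ = cos(83.9°) = 0.107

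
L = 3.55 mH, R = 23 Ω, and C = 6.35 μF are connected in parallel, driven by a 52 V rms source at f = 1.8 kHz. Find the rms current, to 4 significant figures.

3.326 A

ω = 2πf = 11310 rad/s
X_L = ωL = 40.15 Ω
X_C = 1/(ωC) = 13.92 Ω
Parallel: admittances add. Y = 1/R + 1/(jωL) + jωC
Y = (0.04348 + j0.04691) S
|Y| = 0.06396 S → |Z| = 1/|Y| = 15.63 Ω, ∠Z = −∠Y = -47.17°
I = V/|Z| = 52/15.63 = 3.326 A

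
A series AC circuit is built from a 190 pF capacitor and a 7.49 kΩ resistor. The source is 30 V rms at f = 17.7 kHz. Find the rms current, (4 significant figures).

626.1 μA

ω = 2πf = 111200 rad/s
X_C = 1/(ωC) = 47330 Ω
Z = 7490 − j47330 Ω
|Z| = √(7490² + 47330²) = 47910 Ω
I = V/|Z| = 30/47910 = 626.1 μA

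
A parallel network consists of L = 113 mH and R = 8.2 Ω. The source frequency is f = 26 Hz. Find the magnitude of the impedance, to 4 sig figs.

ω = 2πf = 163.4 rad/s
X_L = ωL = 18.46 Ω
Parallel: admittances add. Y = 1/R + 1/(jωL)
Y = (0.1220 − j0.05417) S
|Y| = 0.1334 S → |Z| = 1/|Y| = 7.494 Ω, ∠Z = −∠Y = 23.95°

7.494 Ω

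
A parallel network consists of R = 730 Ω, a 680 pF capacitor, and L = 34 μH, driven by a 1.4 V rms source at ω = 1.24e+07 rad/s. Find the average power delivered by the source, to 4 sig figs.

X_L = ωL = 421.6 Ω
X_C = 1/(ωC) = 118.6 Ω
Parallel: admittances add. Y = 1/R + 1/(jωL) + jωC
Y = (0.001370 + j0.006060) S
|Y| = 0.006213 S → |Z| = 1/|Y| = 161.0 Ω, ∠Z = −∠Y = -77.26°
I = V/|Z| = 8.698 mA
P = VI cos φ = 1.4 × 0.008698 × cos(-77.26°) = 2.685 mW

2.685 mW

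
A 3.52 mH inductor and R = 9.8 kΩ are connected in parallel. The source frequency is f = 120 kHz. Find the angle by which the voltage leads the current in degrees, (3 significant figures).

ω = 2πf = 754000 rad/s
X_L = ωL = 2650 Ω
Parallel: admittances add. Y = 1/R + 1/(jωL)
Y = (0.000102 − j0.000377) S
|Y| = 0.000390 S → |Z| = 1/|Y| = 2560 Ω, ∠Z = −∠Y = 74.8°

74.8°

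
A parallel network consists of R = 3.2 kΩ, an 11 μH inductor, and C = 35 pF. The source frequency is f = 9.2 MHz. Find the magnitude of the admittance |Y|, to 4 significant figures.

548.3 μS

ω = 2πf = 5.781e+07 rad/s
X_L = ωL = 635.9 Ω
X_C = 1/(ωC) = 494.3 Ω
Parallel: admittances add. Y = 1/R + 1/(jωL) + jωC
Y = (0.0003125 + j0.0004505) S
|Y| = 0.0005483 S → |Z| = 1/|Y| = 1824 Ω, ∠Z = −∠Y = -55.25°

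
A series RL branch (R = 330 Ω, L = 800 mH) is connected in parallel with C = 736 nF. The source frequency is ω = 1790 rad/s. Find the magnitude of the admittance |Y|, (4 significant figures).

671.9 μS

X_L = ωL = 1432 Ω
X_C = 1/(ωC) = 759.0 Ω
Branch 1 (R+jX_L): Z₁ = 330.0 + j1432 Ω, |Z₁| = 1470 Ω
Branch 2 (−jX_C): Z₂ = −j759.0 Ω
Parallel: Z = Z₁Z₂/(Z₁+Z₂), |Z| = 1488 Ω, ∠Z = -76.85°
|Y| = 1/|Z| = 671.9 μS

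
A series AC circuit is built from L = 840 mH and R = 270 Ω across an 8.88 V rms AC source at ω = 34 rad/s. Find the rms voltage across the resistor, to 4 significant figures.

X_L = ωL = 28.56 Ω
Z = 270.0 + j28.56 Ω
|Z| = √(270.0² + 28.56²) = 271.5 Ω
I = V/|Z| = 32.71 mA
V_R = I·|Z_R| = 0.03271 × 270.0 = 8.831 V

8.831 V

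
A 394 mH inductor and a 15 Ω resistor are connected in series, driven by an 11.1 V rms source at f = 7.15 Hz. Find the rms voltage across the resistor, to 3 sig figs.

7.18 V

ω = 2πf = 44.92 rad/s
X_L = ωL = 17.7 Ω
Z = 15.0 + j17.7 Ω
|Z| = √(15.0² + 17.7²) = 23.2 Ω
I = V/|Z| = 478 mA
V_R = I·|Z_R| = 0.478 × 15.0 = 7.18 V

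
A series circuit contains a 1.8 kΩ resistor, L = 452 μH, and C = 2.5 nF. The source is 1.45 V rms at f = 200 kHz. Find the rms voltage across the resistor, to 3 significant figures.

ω = 2πf = 1.257e+06 rad/s
X_L = ωL = 568 Ω
X_C = 1/(ωC) = 318 Ω
Net reactance X = X_L − X_C = 250 Ω
Z = 1800 + j250 Ω
|Z| = √(1800² + 250²) = 1820 Ω
I = V/|Z| = 798 μA
V_R = I·|Z_R| = 0.000798 × 1800 = 1.44 V

1.44 V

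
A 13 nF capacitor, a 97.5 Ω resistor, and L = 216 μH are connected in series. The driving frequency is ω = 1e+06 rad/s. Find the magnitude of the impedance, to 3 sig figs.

170 Ω

X_L = ωL = 216 Ω
X_C = 1/(ωC) = 76.9 Ω
Net reactance X = X_L − X_C = 139 Ω
Z = 97.5 + j139 Ω
|Z| = √(97.5² + 139²) = 170 Ω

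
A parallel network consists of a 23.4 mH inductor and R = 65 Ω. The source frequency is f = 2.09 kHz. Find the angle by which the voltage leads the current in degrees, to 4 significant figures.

11.94°

ω = 2πf = 13130 rad/s
X_L = ωL = 307.3 Ω
Parallel: admittances add. Y = 1/R + 1/(jωL)
Y = (0.01538 − j0.003254) S
|Y| = 0.01573 S → |Z| = 1/|Y| = 63.59 Ω, ∠Z = −∠Y = 11.94°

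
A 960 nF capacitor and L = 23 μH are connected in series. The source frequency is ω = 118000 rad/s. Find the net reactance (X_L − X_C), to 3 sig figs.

-6.11 Ω

X_L = ωL = 2.71 Ω
X_C = 1/(ωC) = 8.83 Ω
X = 2.71 − 8.83 = -6.11 Ω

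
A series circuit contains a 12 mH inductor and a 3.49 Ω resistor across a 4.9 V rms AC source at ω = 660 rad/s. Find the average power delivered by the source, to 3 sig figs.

X_L = ωL = 7.92 Ω
Z = 3.49 + j7.92 Ω
|Z| = √(3.49² + 7.92²) = 8.65 Ω
∠Z = arctan(7.92/3.49) = 66.2°
I = V/|Z| = 566 mA
P = VI cos φ = 4.9 × 0.566 × cos(66.2°) = 1.12 W

1.12 W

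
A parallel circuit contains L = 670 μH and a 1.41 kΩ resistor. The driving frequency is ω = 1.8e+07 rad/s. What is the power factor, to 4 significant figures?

X_L = ωL = 12060 Ω
Parallel: admittances add. Y = 1/R + 1/(jωL)
Y = (0.0007092 − j8.292e-05) S
|Y| = 0.0007141 S → |Z| = 1/|Y| = 1400 Ω, ∠Z = −∠Y = 6.668°
cos φ = cos(6.668°) = 0.9932

0.9932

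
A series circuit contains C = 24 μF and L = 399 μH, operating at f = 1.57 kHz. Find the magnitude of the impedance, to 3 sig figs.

0.288 Ω

ω = 2πf = 9865 rad/s
X_L = ωL = 3.94 Ω
X_C = 1/(ωC) = 4.22 Ω
Net reactance X = X_L − X_C = -0.288 Ω
Z = − j0.288 Ω
|Z| = √(0² + 0.288²) = 0.288 Ω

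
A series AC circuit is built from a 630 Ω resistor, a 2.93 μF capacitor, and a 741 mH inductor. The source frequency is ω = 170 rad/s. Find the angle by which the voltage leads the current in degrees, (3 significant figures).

X_L = ωL = 126 Ω
X_C = 1/(ωC) = 2010 Ω
Net reactance X = X_L − X_C = -1880 Ω
Z = 630 − j1880 Ω
|Z| = √(630² + 1880²) = 1980 Ω
∠Z = arctan(-1880/630) = -71.5°

-71.5°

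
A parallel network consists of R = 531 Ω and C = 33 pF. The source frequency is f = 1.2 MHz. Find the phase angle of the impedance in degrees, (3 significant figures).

ω = 2πf = 7.54e+06 rad/s
X_C = 1/(ωC) = 4020 Ω
Parallel: admittances add. Y = 1/R + jωC
Y = (0.00188 + j0.000249) S
|Y| = 0.00190 S → |Z| = 1/|Y| = 526 Ω, ∠Z = −∠Y = -7.53°

-7.53°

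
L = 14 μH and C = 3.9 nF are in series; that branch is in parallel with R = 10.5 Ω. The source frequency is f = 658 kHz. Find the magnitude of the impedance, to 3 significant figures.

3.85 Ω

ω = 2πf = 4.134e+06 rad/s
X_L = ωL = 57.9 Ω
X_C = 1/(ωC) = 62.0 Ω
Branch 1: Z₁ = R = 10.5 Ω
Branch 2 (series LC): Z₂ = j(X_L − X_C) = −j4.14 Ω
Parallel: Z = Z₁Z₂/(Z₁+Z₂), |Z| = 3.85 Ω, ∠Z = -68.5°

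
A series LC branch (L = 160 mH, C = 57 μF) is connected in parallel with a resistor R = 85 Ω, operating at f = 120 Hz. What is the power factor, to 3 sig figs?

0.753

ω = 2πf = 754.0 rad/s
X_L = ωL = 121 Ω
X_C = 1/(ωC) = 23.3 Ω
Branch 1: Z₁ = R = 85.0 Ω
Branch 2 (series LC): Z₂ = j(X_L − X_C) = j97.4 Ω
Parallel: Z = Z₁Z₂/(Z₁+Z₂), |Z| = 64.0 Ω, ∠Z = 41.1°
cos φ = cos(41.1°) = 0.753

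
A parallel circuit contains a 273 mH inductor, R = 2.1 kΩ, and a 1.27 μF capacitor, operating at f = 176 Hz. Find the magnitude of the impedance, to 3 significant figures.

ω = 2πf = 1106 rad/s
X_L = ωL = 302 Ω
X_C = 1/(ωC) = 712 Ω
Parallel: admittances add. Y = 1/R + 1/(jωL) + jωC
Y = (0.000476 − j0.00191) S
|Y| = 0.00197 S → |Z| = 1/|Y| = 509 Ω, ∠Z = −∠Y = 76.0°

509 Ω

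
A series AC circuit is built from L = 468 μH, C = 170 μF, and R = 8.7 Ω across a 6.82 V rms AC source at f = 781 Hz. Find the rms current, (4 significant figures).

777.7 mA

ω = 2πf = 4907 rad/s
X_L = ωL = 2.297 Ω
X_C = 1/(ωC) = 1.199 Ω
Net reactance X = X_L − X_C = 1.098 Ω
Z = 8.700 + j1.098 Ω
|Z| = √(8.700² + 1.098²) = 8.769 Ω
I = V/|Z| = 6.82/8.769 = 777.7 mA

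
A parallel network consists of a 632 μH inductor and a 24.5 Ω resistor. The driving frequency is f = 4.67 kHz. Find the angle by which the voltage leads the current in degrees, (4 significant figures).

52.88°

ω = 2πf = 29340 rad/s
X_L = ωL = 18.54 Ω
Parallel: admittances add. Y = 1/R + 1/(jωL)
Y = (0.04082 − j0.05392) S
|Y| = 0.06763 S → |Z| = 1/|Y| = 14.79 Ω, ∠Z = −∠Y = 52.88°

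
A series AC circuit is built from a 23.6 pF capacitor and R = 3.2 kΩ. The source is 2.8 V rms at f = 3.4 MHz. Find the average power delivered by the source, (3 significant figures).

1.77 mW

ω = 2πf = 2.136e+07 rad/s
X_C = 1/(ωC) = 1980 Ω
Z = 3200 − j1980 Ω
|Z| = √(3200² + 1980²) = 3760 Ω
∠Z = arctan(-1980/3200) = -31.8°
I = V/|Z| = 744 μA
P = VI cos φ = 2.8 × 0.000744 × cos(-31.8°) = 1.77 mW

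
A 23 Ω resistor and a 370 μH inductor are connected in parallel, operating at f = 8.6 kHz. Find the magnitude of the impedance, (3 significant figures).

ω = 2πf = 54040 rad/s
X_L = ωL = 20.0 Ω
Parallel: admittances add. Y = 1/R + 1/(jωL)
Y = (0.0435 − j0.0500) S
|Y| = 0.0663 S → |Z| = 1/|Y| = 15.1 Ω, ∠Z = −∠Y = 49.0°

15.1 Ω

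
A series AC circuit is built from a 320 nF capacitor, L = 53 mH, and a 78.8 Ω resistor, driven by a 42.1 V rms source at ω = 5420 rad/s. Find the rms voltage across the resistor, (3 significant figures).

11.1 V

X_L = ωL = 287 Ω
X_C = 1/(ωC) = 577 Ω
Net reactance X = X_L − X_C = -289 Ω
Z = 78.8 − j289 Ω
|Z| = √(78.8² + 289²) = 300 Ω
I = V/|Z| = 140 mA
V_R = I·|Z_R| = 0.140 × 78.8 = 11.1 V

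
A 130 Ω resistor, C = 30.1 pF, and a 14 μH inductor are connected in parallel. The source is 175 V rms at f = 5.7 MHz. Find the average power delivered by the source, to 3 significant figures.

236 W

ω = 2πf = 3.581e+07 rad/s
X_L = ωL = 501 Ω
X_C = 1/(ωC) = 928 Ω
Parallel: admittances add. Y = 1/R + 1/(jωL) + jωC
Y = (0.00769 − j0.000916) S
|Y| = 0.00775 S → |Z| = 1/|Y| = 129 Ω, ∠Z = −∠Y = 6.79°
I = V/|Z| = 1.36 A
P = VI cos φ = 175 × 1.36 × cos(6.79°) = 236 W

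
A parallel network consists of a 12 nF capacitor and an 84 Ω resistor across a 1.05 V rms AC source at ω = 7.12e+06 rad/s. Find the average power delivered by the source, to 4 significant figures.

13.12 mW

X_C = 1/(ωC) = 11.70 Ω
Parallel: admittances add. Y = 1/R + jωC
Y = (0.01190 + j0.08544) S
|Y| = 0.08627 S → |Z| = 1/|Y| = 11.59 Ω, ∠Z = −∠Y = -82.07°
I = V/|Z| = 90.58 mA
P = VI cos φ = 1.05 × 0.09058 × cos(-82.07°) = 13.12 mW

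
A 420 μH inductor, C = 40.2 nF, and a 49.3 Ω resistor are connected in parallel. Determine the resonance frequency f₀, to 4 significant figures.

38.73 kHz

ω₀ = 1/√(LC) = 1/√(0.00042 × 4.02e-08) = 243400 rad/s
f₀ = ω₀/(2π) = 38.73 kHz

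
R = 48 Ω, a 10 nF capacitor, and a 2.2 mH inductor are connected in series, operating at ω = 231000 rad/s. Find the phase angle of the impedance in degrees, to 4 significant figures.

X_L = ωL = 508.2 Ω
X_C = 1/(ωC) = 432.9 Ω
Net reactance X = X_L − X_C = 75.30 Ω
Z = 48.00 + j75.30 Ω
|Z| = √(48.00² + 75.30²) = 89.30 Ω
∠Z = arctan(75.30/48.00) = 57.48°

57.48°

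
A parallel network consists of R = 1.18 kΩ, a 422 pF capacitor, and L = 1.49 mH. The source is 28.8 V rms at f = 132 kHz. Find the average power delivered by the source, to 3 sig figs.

ω = 2πf = 829400 rad/s
X_L = ωL = 1240 Ω
X_C = 1/(ωC) = 2860 Ω
Parallel: admittances add. Y = 1/R + 1/(jωL) + jωC
Y = (0.000847 − j0.000459) S
|Y| = 0.000964 S → |Z| = 1/|Y| = 1040 Ω, ∠Z = −∠Y = 28.5°
I = V/|Z| = 27.8 mA
P = VI cos φ = 28.8 × 0.0278 × cos(28.5°) = 703 mW

703 mW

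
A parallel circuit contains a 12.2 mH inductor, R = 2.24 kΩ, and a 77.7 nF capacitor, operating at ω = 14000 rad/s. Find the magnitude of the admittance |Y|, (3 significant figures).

X_L = ωL = 171 Ω
X_C = 1/(ωC) = 919 Ω
Parallel: admittances add. Y = 1/R + 1/(jωL) + jωC
Y = (0.000446 − j0.00477) S
|Y| = 0.00479 S → |Z| = 1/|Y| = 209 Ω, ∠Z = −∠Y = 84.6°

4.79 mS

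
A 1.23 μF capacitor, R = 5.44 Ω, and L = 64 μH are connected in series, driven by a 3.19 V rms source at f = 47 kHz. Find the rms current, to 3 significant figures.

187 mA

ω = 2πf = 295300 rad/s
X_L = ωL = 18.9 Ω
X_C = 1/(ωC) = 2.75 Ω
Net reactance X = X_L − X_C = 16.1 Ω
Z = 5.44 + j16.1 Ω
|Z| = √(5.44² + 16.1²) = 17.0 Ω
I = V/|Z| = 3.19/17.0 = 187 mA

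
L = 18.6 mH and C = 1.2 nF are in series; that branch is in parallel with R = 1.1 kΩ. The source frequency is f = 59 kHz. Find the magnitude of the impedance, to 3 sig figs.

1070 Ω

ω = 2πf = 370700 rad/s
X_L = ωL = 6900 Ω
X_C = 1/(ωC) = 2250 Ω
Branch 1: Z₁ = R = 1100 Ω
Branch 2 (series LC): Z₂ = j(X_L − X_C) = j4650 Ω
Parallel: Z = Z₁Z₂/(Z₁+Z₂), |Z| = 1070 Ω, ∠Z = 13.3°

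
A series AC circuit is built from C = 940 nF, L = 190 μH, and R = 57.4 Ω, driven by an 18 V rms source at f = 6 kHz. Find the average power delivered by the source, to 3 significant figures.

4.98 W

ω = 2πf = 37700 rad/s
X_L = ωL = 7.16 Ω
X_C = 1/(ωC) = 28.2 Ω
Net reactance X = X_L − X_C = -21.1 Ω
Z = 57.4 − j21.1 Ω
|Z| = √(57.4² + 21.1²) = 61.1 Ω
∠Z = arctan(-21.1/57.4) = -20.1°
I = V/|Z| = 294 mA
P = VI cos φ = 18 × 0.294 × cos(-20.1°) = 4.98 W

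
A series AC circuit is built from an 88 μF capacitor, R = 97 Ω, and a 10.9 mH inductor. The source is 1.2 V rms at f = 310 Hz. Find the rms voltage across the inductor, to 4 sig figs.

0.2594 V

ω = 2πf = 1948 rad/s
X_L = ωL = 21.23 Ω
X_C = 1/(ωC) = 5.834 Ω
Net reactance X = X_L − X_C = 15.40 Ω
Z = 97.00 + j15.40 Ω
|Z| = √(97.00² + 15.40²) = 98.21 Ω
I = V/|Z| = 12.22 mA
V_L = I·|Z_L| = 0.01222 × 21.23 = 0.2594 V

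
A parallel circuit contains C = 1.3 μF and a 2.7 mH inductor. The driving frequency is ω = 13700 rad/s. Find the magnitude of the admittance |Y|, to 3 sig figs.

9.22 mS

X_L = ωL = 37.0 Ω
X_C = 1/(ωC) = 56.1 Ω
Parallel: admittances add. Y = 1/(jωL) + jωC
Y = (0 − j0.00922) S
|Y| = 0.00922 S → |Z| = 1/|Y| = 108 Ω, ∠Z = −∠Y = 90.0°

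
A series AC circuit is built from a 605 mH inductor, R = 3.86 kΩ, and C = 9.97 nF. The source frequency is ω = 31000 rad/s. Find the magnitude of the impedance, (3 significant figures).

X_L = ωL = 18800 Ω
X_C = 1/(ωC) = 3240 Ω
Net reactance X = X_L − X_C = 15500 Ω
Z = 3860 + j15500 Ω
|Z| = √(3860² + 15500²) = 16000 Ω

16000 Ω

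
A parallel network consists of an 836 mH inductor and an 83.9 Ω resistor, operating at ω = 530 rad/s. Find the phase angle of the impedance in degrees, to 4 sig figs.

X_L = ωL = 443.1 Ω
Parallel: admittances add. Y = 1/R + 1/(jωL)
Y = (0.01192 − j0.002257) S
|Y| = 0.01213 S → |Z| = 1/|Y| = 82.44 Ω, ∠Z = −∠Y = 10.72°

10.72°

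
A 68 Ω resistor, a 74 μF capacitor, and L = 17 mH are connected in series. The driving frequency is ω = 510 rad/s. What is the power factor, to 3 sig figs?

X_L = ωL = 8.67 Ω
X_C = 1/(ωC) = 26.5 Ω
Net reactance X = X_L − X_C = -17.8 Ω
Z = 68.0 − j17.8 Ω
|Z| = √(68.0² + 17.8²) = 70.3 Ω
∠Z = arctan(-17.8/68.0) = -14.7°
cos φ = cos(-14.7°) = 0.967

0.967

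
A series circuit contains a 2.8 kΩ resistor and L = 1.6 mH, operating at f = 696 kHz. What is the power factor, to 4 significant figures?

0.3715

ω = 2πf = 4.373e+06 rad/s
X_L = ωL = 6997 Ω
Z = 2800 + j6997 Ω
|Z| = √(2800² + 6997²) = 7536 Ω
∠Z = arctan(6997/2800) = 68.19°
cos φ = cos(68.19°) = 0.3715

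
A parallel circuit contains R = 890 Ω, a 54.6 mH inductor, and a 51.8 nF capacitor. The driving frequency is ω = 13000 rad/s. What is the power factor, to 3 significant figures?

0.837

X_L = ωL = 710 Ω
X_C = 1/(ωC) = 1490 Ω
Parallel: admittances add. Y = 1/R + 1/(jωL) + jωC
Y = (0.00112 − j0.000735) S
|Y| = 0.00134 S → |Z| = 1/|Y| = 745 Ω, ∠Z = −∠Y = 33.2°
cos φ = cos(33.2°) = 0.837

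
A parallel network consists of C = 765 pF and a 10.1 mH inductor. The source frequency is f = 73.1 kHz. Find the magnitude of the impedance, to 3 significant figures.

7360 Ω

ω = 2πf = 459300 rad/s
X_L = ωL = 4640 Ω
X_C = 1/(ωC) = 2850 Ω
Parallel: admittances add. Y = 1/(jωL) + jωC
Y = (0 + j0.000136) S
|Y| = 0.000136 S → |Z| = 1/|Y| = 7360 Ω, ∠Z = −∠Y = -90.0°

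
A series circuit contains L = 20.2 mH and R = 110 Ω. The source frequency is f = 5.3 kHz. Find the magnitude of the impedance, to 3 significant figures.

ω = 2πf = 33300 rad/s
X_L = ωL = 673 Ω
Z = 110 + j673 Ω
|Z| = √(110² + 673²) = 682 Ω

682 Ω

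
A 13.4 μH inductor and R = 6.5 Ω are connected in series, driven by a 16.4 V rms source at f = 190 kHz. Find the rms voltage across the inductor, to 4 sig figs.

ω = 2πf = 1.194e+06 rad/s
X_L = ωL = 16.00 Ω
Z = 6.500 + j16.00 Ω
|Z| = √(6.500² + 16.00²) = 17.27 Ω
I = V/|Z| = 949.8 mA
V_L = I·|Z_L| = 0.9498 × 16.00 = 15.19 V

15.19 V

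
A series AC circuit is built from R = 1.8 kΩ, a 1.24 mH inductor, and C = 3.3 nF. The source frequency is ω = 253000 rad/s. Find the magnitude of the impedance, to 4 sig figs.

2005 Ω

X_L = ωL = 313.7 Ω
X_C = 1/(ωC) = 1198 Ω
Net reactance X = X_L − X_C = -884.0 Ω
Z = 1800 − j884.0 Ω
|Z| = √(1800² + 884.0²) = 2005 Ω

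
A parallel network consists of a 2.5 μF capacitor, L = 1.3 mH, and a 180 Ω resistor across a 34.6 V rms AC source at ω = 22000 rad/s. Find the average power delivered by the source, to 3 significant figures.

6.65 W

X_L = ωL = 28.6 Ω
X_C = 1/(ωC) = 18.2 Ω
Parallel: admittances add. Y = 1/R + 1/(jωL) + jωC
Y = (0.00556 + j0.0200) S
|Y| = 0.0208 S → |Z| = 1/|Y| = 48.1 Ω, ∠Z = −∠Y = -74.5°
I = V/|Z| = 719 mA
P = VI cos φ = 34.6 × 0.719 × cos(-74.5°) = 6.65 W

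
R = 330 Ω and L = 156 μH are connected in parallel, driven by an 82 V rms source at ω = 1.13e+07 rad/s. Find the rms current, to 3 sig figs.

253 mA

X_L = ωL = 1760 Ω
Parallel: admittances add. Y = 1/R + 1/(jωL)
Y = (0.00303 − j0.000567) S
|Y| = 0.00308 S → |Z| = 1/|Y| = 324 Ω, ∠Z = −∠Y = 10.6°
I = V/|Z| = 82/324 = 253 mA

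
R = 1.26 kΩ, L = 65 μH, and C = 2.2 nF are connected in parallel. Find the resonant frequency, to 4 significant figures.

ω₀ = 1/√(LC) = 1/√(6.5e-05 × 2.2e-09) = 2.644e+06 rad/s
f₀ = ω₀/(2π) = 420.9 kHz

420.9 kHz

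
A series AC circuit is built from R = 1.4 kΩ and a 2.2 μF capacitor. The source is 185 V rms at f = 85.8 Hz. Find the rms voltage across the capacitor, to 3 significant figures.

ω = 2πf = 539.1 rad/s
X_C = 1/(ωC) = 843 Ω
Z = 1400 − j843 Ω
|Z| = √(1400² + 843²) = 1630 Ω
I = V/|Z| = 113 mA
V_C = I·|Z_C| = 0.113 × 843 = 95.4 V

95.4 V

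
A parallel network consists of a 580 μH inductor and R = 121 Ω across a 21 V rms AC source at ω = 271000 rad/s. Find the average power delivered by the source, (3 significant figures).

3.64 W

X_L = ωL = 157 Ω
Parallel: admittances add. Y = 1/R + 1/(jωL)
Y = (0.00826 − j0.00636) S
|Y| = 0.0104 S → |Z| = 1/|Y| = 95.9 Ω, ∠Z = −∠Y = 37.6°
I = V/|Z| = 219 mA
P = VI cos φ = 21 × 0.219 × cos(37.6°) = 3.64 W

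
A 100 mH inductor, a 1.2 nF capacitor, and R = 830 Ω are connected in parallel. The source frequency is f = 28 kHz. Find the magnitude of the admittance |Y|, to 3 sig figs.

ω = 2πf = 175900 rad/s
X_L = ωL = 17600 Ω
X_C = 1/(ωC) = 4740 Ω
Parallel: admittances add. Y = 1/R + 1/(jωL) + jωC
Y = (0.00120 + j0.000154) S
|Y| = 0.00121 S → |Z| = 1/|Y| = 823 Ω, ∠Z = −∠Y = -7.30°

1.21 mS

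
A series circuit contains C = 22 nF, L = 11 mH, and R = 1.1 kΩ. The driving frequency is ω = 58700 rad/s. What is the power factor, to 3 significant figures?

0.993

X_L = ωL = 646 Ω
X_C = 1/(ωC) = 774 Ω
Net reactance X = X_L − X_C = -129 Ω
Z = 1100 − j129 Ω
|Z| = √(1100² + 129²) = 1110 Ω
∠Z = arctan(-129/1100) = -6.67°
cos φ = cos(-6.67°) = 0.993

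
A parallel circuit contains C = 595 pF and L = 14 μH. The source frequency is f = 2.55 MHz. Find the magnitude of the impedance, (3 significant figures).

197 Ω

ω = 2πf = 1.602e+07 rad/s
X_L = ωL = 224 Ω
X_C = 1/(ωC) = 105 Ω
Parallel: admittances add. Y = 1/(jωL) + jωC
Y = (0 + j0.00508) S
|Y| = 0.00508 S → |Z| = 1/|Y| = 197 Ω, ∠Z = −∠Y = -90.0°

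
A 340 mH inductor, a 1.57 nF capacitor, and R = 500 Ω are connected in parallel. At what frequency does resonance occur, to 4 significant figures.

6.889 kHz

ω₀ = 1/√(LC) = 1/√(0.34 × 1.57e-09) = 43280 rad/s
f₀ = ω₀/(2π) = 6.889 kHz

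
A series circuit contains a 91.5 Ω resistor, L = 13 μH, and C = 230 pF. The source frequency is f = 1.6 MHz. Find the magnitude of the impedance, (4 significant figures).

ω = 2πf = 1.005e+07 rad/s
X_L = ωL = 130.7 Ω
X_C = 1/(ωC) = 432.5 Ω
Net reactance X = X_L − X_C = -301.8 Ω
Z = 91.50 − j301.8 Ω
|Z| = √(91.50² + 301.8²) = 315.4 Ω

315.4 Ω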